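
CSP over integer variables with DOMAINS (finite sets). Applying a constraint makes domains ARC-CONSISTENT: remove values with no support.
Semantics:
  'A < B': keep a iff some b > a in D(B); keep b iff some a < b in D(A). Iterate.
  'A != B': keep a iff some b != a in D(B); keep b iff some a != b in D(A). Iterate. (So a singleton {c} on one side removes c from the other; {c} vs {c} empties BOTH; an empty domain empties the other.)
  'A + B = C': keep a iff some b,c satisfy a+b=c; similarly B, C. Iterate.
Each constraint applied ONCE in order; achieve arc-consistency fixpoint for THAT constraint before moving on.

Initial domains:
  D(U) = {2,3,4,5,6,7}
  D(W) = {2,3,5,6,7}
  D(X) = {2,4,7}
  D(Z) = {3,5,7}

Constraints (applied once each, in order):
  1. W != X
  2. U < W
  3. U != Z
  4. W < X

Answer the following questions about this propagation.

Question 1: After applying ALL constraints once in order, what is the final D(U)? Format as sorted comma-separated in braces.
Answer: {2,3,4,5,6}

Derivation:
Constraint 1 (W != X) on D(W)={2,3,5,6,7} D(X)={2,4,7}: no change
Constraint 2 (U < W) on D(U)={2,3,4,5,6,7} D(W)={2,3,5,6,7}: U {2,3,4,5,6,7}->{2,3,4,5,6}; W {2,3,5,6,7}->{3,5,6,7}
Constraint 3 (U != Z) on D(U)={2,3,4,5,6} D(Z)={3,5,7}: no change
Constraint 4 (W < X) on D(W)={3,5,6,7} D(X)={2,4,7}: W {3,5,6,7}->{3,5,6}; X {2,4,7}->{4,7}
So after all 4 constraints: D(U) = {2,3,4,5,6}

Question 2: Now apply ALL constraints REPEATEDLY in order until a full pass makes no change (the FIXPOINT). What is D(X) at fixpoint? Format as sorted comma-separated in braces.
pass 0 (initial): D(X)={2,4,7}
pass 1: U {2,3,4,5,6,7}->{2,3,4,5,6}; W {2,3,5,6,7}->{3,5,6}; X {2,4,7}->{4,7}
pass 2: U {2,3,4,5,6}->{2,3,4,5}
pass 3: no change
Fixpoint after 3 passes: D(X) = {4,7}

Answer: {4,7}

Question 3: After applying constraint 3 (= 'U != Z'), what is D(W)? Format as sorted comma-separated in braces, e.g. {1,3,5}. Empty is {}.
Constraint 1 (W != X) on D(W)={2,3,5,6,7} D(X)={2,4,7}: no change
Constraint 2 (U < W) on D(U)={2,3,4,5,6,7} D(W)={2,3,5,6,7}: U {2,3,4,5,6,7}->{2,3,4,5,6}; W {2,3,5,6,7}->{3,5,6,7}
Constraint 3 (U != Z) on D(U)={2,3,4,5,6} D(Z)={3,5,7}: no change
So after constraint 3: D(W) = {3,5,6,7}

Answer: {3,5,6,7}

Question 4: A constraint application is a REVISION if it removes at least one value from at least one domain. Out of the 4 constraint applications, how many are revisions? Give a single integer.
Constraint 1 (W != X) on D(W)={2,3,5,6,7} D(X)={2,4,7}: no change => not a revision
Constraint 2 (U < W) on D(U)={2,3,4,5,6,7} D(W)={2,3,5,6,7}: U {2,3,4,5,6,7}->{2,3,4,5,6}; W {2,3,5,6,7}->{3,5,6,7} => REVISION
Constraint 3 (U != Z) on D(U)={2,3,4,5,6} D(Z)={3,5,7}: no change => not a revision
Constraint 4 (W < X) on D(W)={3,5,6,7} D(X)={2,4,7}: W {3,5,6,7}->{3,5,6}; X {2,4,7}->{4,7} => REVISION
Total revisions = 2

Answer: 2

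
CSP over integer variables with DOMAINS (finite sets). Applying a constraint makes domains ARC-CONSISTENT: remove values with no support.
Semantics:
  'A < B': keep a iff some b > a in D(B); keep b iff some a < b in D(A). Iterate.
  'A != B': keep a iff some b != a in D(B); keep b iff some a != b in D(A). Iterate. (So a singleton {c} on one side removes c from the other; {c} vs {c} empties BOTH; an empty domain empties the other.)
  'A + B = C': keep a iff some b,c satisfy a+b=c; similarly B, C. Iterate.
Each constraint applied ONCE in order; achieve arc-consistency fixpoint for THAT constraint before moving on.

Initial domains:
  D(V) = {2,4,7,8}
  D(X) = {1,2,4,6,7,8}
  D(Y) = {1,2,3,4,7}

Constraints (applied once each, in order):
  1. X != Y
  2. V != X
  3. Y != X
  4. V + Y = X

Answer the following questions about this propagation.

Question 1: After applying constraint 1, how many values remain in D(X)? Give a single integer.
Answer: 6

Derivation:
Constraint 1 (X != Y) on D(X)={1,2,4,6,7,8} D(Y)={1,2,3,4,7}: no change
So after constraint 1: D(X)={1,2,4,6,7,8}, size = 6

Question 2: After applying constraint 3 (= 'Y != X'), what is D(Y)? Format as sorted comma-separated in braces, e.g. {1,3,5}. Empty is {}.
Answer: {1,2,3,4,7}

Derivation:
Constraint 1 (X != Y) on D(X)={1,2,4,6,7,8} D(Y)={1,2,3,4,7}: no change
Constraint 2 (V != X) on D(V)={2,4,7,8} D(X)={1,2,4,6,7,8}: no change
Constraint 3 (Y != X) on D(Y)={1,2,3,4,7} D(X)={1,2,4,6,7,8}: no change
So after constraint 3: D(Y) = {1,2,3,4,7}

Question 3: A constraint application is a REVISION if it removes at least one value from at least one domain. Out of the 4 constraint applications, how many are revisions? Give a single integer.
Answer: 1

Derivation:
Constraint 1 (X != Y) on D(X)={1,2,4,6,7,8} D(Y)={1,2,3,4,7}: no change => not a revision
Constraint 2 (V != X) on D(V)={2,4,7,8} D(X)={1,2,4,6,7,8}: no change => not a revision
Constraint 3 (Y != X) on D(Y)={1,2,3,4,7} D(X)={1,2,4,6,7,8}: no change => not a revision
Constraint 4 (V + Y = X) on D(V)={2,4,7,8} D(Y)={1,2,3,4,7} D(X)={1,2,4,6,7,8}: V {2,4,7,8}->{2,4,7}; Y {1,2,3,4,7}->{1,2,3,4}; X {1,2,4,6,7,8}->{4,6,7,8} => REVISION
Total revisions = 1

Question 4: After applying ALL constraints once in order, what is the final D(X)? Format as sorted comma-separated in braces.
Answer: {4,6,7,8}

Derivation:
Constraint 1 (X != Y) on D(X)={1,2,4,6,7,8} D(Y)={1,2,3,4,7}: no change
Constraint 2 (V != X) on D(V)={2,4,7,8} D(X)={1,2,4,6,7,8}: no change
Constraint 3 (Y != X) on D(Y)={1,2,3,4,7} D(X)={1,2,4,6,7,8}: no change
Constraint 4 (V + Y = X) on D(V)={2,4,7,8} D(Y)={1,2,3,4,7} D(X)={1,2,4,6,7,8}: V {2,4,7,8}->{2,4,7}; Y {1,2,3,4,7}->{1,2,3,4}; X {1,2,4,6,7,8}->{4,6,7,8}
So after all 4 constraints: D(X) = {4,6,7,8}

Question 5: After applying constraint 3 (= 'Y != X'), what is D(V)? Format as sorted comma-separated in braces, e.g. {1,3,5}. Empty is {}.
Answer: {2,4,7,8}

Derivation:
Constraint 1 (X != Y) on D(X)={1,2,4,6,7,8} D(Y)={1,2,3,4,7}: no change
Constraint 2 (V != X) on D(V)={2,4,7,8} D(X)={1,2,4,6,7,8}: no change
Constraint 3 (Y != X) on D(Y)={1,2,3,4,7} D(X)={1,2,4,6,7,8}: no change
So after constraint 3: D(V) = {2,4,7,8}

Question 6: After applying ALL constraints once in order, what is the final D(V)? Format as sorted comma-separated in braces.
Constraint 1 (X != Y) on D(X)={1,2,4,6,7,8} D(Y)={1,2,3,4,7}: no change
Constraint 2 (V != X) on D(V)={2,4,7,8} D(X)={1,2,4,6,7,8}: no change
Constraint 3 (Y != X) on D(Y)={1,2,3,4,7} D(X)={1,2,4,6,7,8}: no change
Constraint 4 (V + Y = X) on D(V)={2,4,7,8} D(Y)={1,2,3,4,7} D(X)={1,2,4,6,7,8}: V {2,4,7,8}->{2,4,7}; Y {1,2,3,4,7}->{1,2,3,4}; X {1,2,4,6,7,8}->{4,6,7,8}
So after all 4 constraints: D(V) = {2,4,7}

Answer: {2,4,7}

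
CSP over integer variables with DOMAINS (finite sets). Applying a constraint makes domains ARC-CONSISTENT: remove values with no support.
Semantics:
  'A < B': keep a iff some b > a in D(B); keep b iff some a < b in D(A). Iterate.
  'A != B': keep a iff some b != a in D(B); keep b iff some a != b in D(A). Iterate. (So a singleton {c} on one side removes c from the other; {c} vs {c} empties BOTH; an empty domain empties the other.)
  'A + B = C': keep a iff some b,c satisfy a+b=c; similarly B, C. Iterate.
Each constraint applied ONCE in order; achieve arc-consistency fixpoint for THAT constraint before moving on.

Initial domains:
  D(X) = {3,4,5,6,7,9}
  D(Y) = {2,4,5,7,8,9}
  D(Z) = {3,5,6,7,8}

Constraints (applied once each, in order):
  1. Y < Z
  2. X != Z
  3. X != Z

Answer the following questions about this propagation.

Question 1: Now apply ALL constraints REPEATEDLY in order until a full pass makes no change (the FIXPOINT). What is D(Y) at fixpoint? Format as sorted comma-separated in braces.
pass 0 (initial): D(Y)={2,4,5,7,8,9}
pass 1: Y {2,4,5,7,8,9}->{2,4,5,7}
pass 2: no change
Fixpoint after 2 passes: D(Y) = {2,4,5,7}

Answer: {2,4,5,7}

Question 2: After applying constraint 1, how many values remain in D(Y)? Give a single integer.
Answer: 4

Derivation:
Constraint 1 (Y < Z) on D(Y)={2,4,5,7,8,9} D(Z)={3,5,6,7,8}: Y {2,4,5,7,8,9}->{2,4,5,7}
So after constraint 1: D(Y)={2,4,5,7}, size = 4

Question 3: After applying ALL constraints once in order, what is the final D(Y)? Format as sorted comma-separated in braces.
Constraint 1 (Y < Z) on D(Y)={2,4,5,7,8,9} D(Z)={3,5,6,7,8}: Y {2,4,5,7,8,9}->{2,4,5,7}
Constraint 2 (X != Z) on D(X)={3,4,5,6,7,9} D(Z)={3,5,6,7,8}: no change
Constraint 3 (X != Z) on D(X)={3,4,5,6,7,9} D(Z)={3,5,6,7,8}: no change
So after all 3 constraints: D(Y) = {2,4,5,7}

Answer: {2,4,5,7}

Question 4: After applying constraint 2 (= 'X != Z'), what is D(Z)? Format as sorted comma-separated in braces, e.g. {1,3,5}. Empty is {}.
Answer: {3,5,6,7,8}

Derivation:
Constraint 1 (Y < Z) on D(Y)={2,4,5,7,8,9} D(Z)={3,5,6,7,8}: Y {2,4,5,7,8,9}->{2,4,5,7}
Constraint 2 (X != Z) on D(X)={3,4,5,6,7,9} D(Z)={3,5,6,7,8}: no change
So after constraint 2: D(Z) = {3,5,6,7,8}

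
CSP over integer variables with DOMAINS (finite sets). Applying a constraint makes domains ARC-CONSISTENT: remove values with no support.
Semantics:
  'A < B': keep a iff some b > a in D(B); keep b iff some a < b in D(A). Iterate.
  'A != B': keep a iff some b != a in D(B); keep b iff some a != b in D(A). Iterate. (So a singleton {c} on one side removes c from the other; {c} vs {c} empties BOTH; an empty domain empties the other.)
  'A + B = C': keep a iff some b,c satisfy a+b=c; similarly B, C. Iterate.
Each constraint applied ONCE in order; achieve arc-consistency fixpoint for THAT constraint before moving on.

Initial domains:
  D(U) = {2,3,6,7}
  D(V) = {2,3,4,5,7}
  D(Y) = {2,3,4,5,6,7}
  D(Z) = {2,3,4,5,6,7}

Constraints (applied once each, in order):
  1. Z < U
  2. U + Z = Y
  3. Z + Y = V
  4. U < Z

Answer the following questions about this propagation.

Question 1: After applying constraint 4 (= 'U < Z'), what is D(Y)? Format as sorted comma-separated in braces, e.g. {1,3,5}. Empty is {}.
Answer: {5}

Derivation:
Constraint 1 (Z < U) on D(Z)={2,3,4,5,6,7} D(U)={2,3,6,7}: Z {2,3,4,5,6,7}->{2,3,4,5,6}; U {2,3,6,7}->{3,6,7}
Constraint 2 (U + Z = Y) on D(U)={3,6,7} D(Z)={2,3,4,5,6} D(Y)={2,3,4,5,6,7}: U {3,6,7}->{3}; Z {2,3,4,5,6}->{2,3,4}; Y {2,3,4,5,6,7}->{5,6,7}
Constraint 3 (Z + Y = V) on D(Z)={2,3,4} D(Y)={5,6,7} D(V)={2,3,4,5,7}: Z {2,3,4}->{2}; Y {5,6,7}->{5}; V {2,3,4,5,7}->{7}
Constraint 4 (U < Z) on D(U)={3} D(Z)={2}: U {3}->{}; Z {2}->{}
So after constraint 4: D(Y) = {5}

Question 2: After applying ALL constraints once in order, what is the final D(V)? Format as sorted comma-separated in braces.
Answer: {7}

Derivation:
Constraint 1 (Z < U) on D(Z)={2,3,4,5,6,7} D(U)={2,3,6,7}: Z {2,3,4,5,6,7}->{2,3,4,5,6}; U {2,3,6,7}->{3,6,7}
Constraint 2 (U + Z = Y) on D(U)={3,6,7} D(Z)={2,3,4,5,6} D(Y)={2,3,4,5,6,7}: U {3,6,7}->{3}; Z {2,3,4,5,6}->{2,3,4}; Y {2,3,4,5,6,7}->{5,6,7}
Constraint 3 (Z + Y = V) on D(Z)={2,3,4} D(Y)={5,6,7} D(V)={2,3,4,5,7}: Z {2,3,4}->{2}; Y {5,6,7}->{5}; V {2,3,4,5,7}->{7}
Constraint 4 (U < Z) on D(U)={3} D(Z)={2}: U {3}->{}; Z {2}->{}
So after all 4 constraints: D(V) = {7}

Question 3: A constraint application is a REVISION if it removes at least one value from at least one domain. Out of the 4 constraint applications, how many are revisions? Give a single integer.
Constraint 1 (Z < U) on D(Z)={2,3,4,5,6,7} D(U)={2,3,6,7}: Z {2,3,4,5,6,7}->{2,3,4,5,6}; U {2,3,6,7}->{3,6,7} => REVISION
Constraint 2 (U + Z = Y) on D(U)={3,6,7} D(Z)={2,3,4,5,6} D(Y)={2,3,4,5,6,7}: U {3,6,7}->{3}; Z {2,3,4,5,6}->{2,3,4}; Y {2,3,4,5,6,7}->{5,6,7} => REVISION
Constraint 3 (Z + Y = V) on D(Z)={2,3,4} D(Y)={5,6,7} D(V)={2,3,4,5,7}: Z {2,3,4}->{2}; Y {5,6,7}->{5}; V {2,3,4,5,7}->{7} => REVISION
Constraint 4 (U < Z) on D(U)={3} D(Z)={2}: U {3}->{}; Z {2}->{} => REVISION
Total revisions = 4

Answer: 4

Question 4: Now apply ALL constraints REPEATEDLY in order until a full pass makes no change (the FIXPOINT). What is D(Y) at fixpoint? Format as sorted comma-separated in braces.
Answer: {}

Derivation:
pass 0 (initial): D(Y)={2,3,4,5,6,7}
pass 1: U {2,3,6,7}->{}; V {2,3,4,5,7}->{7}; Y {2,3,4,5,6,7}->{5}; Z {2,3,4,5,6,7}->{}
pass 2: V {7}->{}; Y {5}->{}
pass 3: no change
Fixpoint after 3 passes: D(Y) = {}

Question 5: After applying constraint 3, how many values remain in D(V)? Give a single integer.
Constraint 1 (Z < U) on D(Z)={2,3,4,5,6,7} D(U)={2,3,6,7}: Z {2,3,4,5,6,7}->{2,3,4,5,6}; U {2,3,6,7}->{3,6,7}
Constraint 2 (U + Z = Y) on D(U)={3,6,7} D(Z)={2,3,4,5,6} D(Y)={2,3,4,5,6,7}: U {3,6,7}->{3}; Z {2,3,4,5,6}->{2,3,4}; Y {2,3,4,5,6,7}->{5,6,7}
Constraint 3 (Z + Y = V) on D(Z)={2,3,4} D(Y)={5,6,7} D(V)={2,3,4,5,7}: Z {2,3,4}->{2}; Y {5,6,7}->{5}; V {2,3,4,5,7}->{7}
So after constraint 3: D(V)={7}, size = 1

Answer: 1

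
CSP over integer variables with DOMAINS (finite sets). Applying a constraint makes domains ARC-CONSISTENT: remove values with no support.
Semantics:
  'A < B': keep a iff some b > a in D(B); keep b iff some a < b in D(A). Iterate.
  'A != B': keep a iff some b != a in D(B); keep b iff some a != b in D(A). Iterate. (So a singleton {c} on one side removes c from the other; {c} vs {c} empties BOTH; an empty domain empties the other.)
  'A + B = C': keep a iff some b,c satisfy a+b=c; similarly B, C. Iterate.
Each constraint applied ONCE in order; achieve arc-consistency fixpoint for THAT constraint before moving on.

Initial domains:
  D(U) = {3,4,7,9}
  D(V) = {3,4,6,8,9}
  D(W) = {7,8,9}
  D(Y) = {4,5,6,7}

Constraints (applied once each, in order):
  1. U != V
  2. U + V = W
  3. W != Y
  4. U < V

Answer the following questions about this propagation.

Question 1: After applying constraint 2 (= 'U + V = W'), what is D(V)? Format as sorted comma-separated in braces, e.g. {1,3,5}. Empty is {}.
Answer: {3,4,6}

Derivation:
Constraint 1 (U != V) on D(U)={3,4,7,9} D(V)={3,4,6,8,9}: no change
Constraint 2 (U + V = W) on D(U)={3,4,7,9} D(V)={3,4,6,8,9} D(W)={7,8,9}: U {3,4,7,9}->{3,4}; V {3,4,6,8,9}->{3,4,6}
So after constraint 2: D(V) = {3,4,6}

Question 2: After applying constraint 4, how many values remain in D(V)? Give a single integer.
Constraint 1 (U != V) on D(U)={3,4,7,9} D(V)={3,4,6,8,9}: no change
Constraint 2 (U + V = W) on D(U)={3,4,7,9} D(V)={3,4,6,8,9} D(W)={7,8,9}: U {3,4,7,9}->{3,4}; V {3,4,6,8,9}->{3,4,6}
Constraint 3 (W != Y) on D(W)={7,8,9} D(Y)={4,5,6,7}: no change
Constraint 4 (U < V) on D(U)={3,4} D(V)={3,4,6}: V {3,4,6}->{4,6}
So after constraint 4: D(V)={4,6}, size = 2

Answer: 2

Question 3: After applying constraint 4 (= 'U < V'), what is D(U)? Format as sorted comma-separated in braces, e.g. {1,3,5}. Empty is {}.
Answer: {3,4}

Derivation:
Constraint 1 (U != V) on D(U)={3,4,7,9} D(V)={3,4,6,8,9}: no change
Constraint 2 (U + V = W) on D(U)={3,4,7,9} D(V)={3,4,6,8,9} D(W)={7,8,9}: U {3,4,7,9}->{3,4}; V {3,4,6,8,9}->{3,4,6}
Constraint 3 (W != Y) on D(W)={7,8,9} D(Y)={4,5,6,7}: no change
Constraint 4 (U < V) on D(U)={3,4} D(V)={3,4,6}: V {3,4,6}->{4,6}
So after constraint 4: D(U) = {3,4}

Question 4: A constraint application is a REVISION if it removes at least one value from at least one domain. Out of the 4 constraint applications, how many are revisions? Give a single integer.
Constraint 1 (U != V) on D(U)={3,4,7,9} D(V)={3,4,6,8,9}: no change => not a revision
Constraint 2 (U + V = W) on D(U)={3,4,7,9} D(V)={3,4,6,8,9} D(W)={7,8,9}: U {3,4,7,9}->{3,4}; V {3,4,6,8,9}->{3,4,6} => REVISION
Constraint 3 (W != Y) on D(W)={7,8,9} D(Y)={4,5,6,7}: no change => not a revision
Constraint 4 (U < V) on D(U)={3,4} D(V)={3,4,6}: V {3,4,6}->{4,6} => REVISION
Total revisions = 2

Answer: 2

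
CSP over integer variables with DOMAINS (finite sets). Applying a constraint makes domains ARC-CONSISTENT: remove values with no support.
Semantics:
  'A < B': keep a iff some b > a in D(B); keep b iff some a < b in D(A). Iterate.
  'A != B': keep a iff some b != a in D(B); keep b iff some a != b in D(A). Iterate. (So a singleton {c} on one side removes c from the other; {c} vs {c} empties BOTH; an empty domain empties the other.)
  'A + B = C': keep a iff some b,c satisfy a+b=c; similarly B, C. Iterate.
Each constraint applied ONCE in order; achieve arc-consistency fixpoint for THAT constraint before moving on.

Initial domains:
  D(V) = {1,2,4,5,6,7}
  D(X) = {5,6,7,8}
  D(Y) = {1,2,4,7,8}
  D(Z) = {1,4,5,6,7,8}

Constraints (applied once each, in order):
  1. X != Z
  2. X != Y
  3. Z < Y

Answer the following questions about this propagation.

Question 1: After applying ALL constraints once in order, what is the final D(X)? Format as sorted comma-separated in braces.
Answer: {5,6,7,8}

Derivation:
Constraint 1 (X != Z) on D(X)={5,6,7,8} D(Z)={1,4,5,6,7,8}: no change
Constraint 2 (X != Y) on D(X)={5,6,7,8} D(Y)={1,2,4,7,8}: no change
Constraint 3 (Z < Y) on D(Z)={1,4,5,6,7,8} D(Y)={1,2,4,7,8}: Z {1,4,5,6,7,8}->{1,4,5,6,7}; Y {1,2,4,7,8}->{2,4,7,8}
So after all 3 constraints: D(X) = {5,6,7,8}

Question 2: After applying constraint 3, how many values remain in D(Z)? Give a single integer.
Answer: 5

Derivation:
Constraint 1 (X != Z) on D(X)={5,6,7,8} D(Z)={1,4,5,6,7,8}: no change
Constraint 2 (X != Y) on D(X)={5,6,7,8} D(Y)={1,2,4,7,8}: no change
Constraint 3 (Z < Y) on D(Z)={1,4,5,6,7,8} D(Y)={1,2,4,7,8}: Z {1,4,5,6,7,8}->{1,4,5,6,7}; Y {1,2,4,7,8}->{2,4,7,8}
So after constraint 3: D(Z)={1,4,5,6,7}, size = 5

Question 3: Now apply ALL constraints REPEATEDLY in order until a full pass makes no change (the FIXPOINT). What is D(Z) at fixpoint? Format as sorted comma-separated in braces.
pass 0 (initial): D(Z)={1,4,5,6,7,8}
pass 1: Y {1,2,4,7,8}->{2,4,7,8}; Z {1,4,5,6,7,8}->{1,4,5,6,7}
pass 2: no change
Fixpoint after 2 passes: D(Z) = {1,4,5,6,7}

Answer: {1,4,5,6,7}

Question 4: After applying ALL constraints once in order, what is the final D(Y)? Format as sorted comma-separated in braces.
Answer: {2,4,7,8}

Derivation:
Constraint 1 (X != Z) on D(X)={5,6,7,8} D(Z)={1,4,5,6,7,8}: no change
Constraint 2 (X != Y) on D(X)={5,6,7,8} D(Y)={1,2,4,7,8}: no change
Constraint 3 (Z < Y) on D(Z)={1,4,5,6,7,8} D(Y)={1,2,4,7,8}: Z {1,4,5,6,7,8}->{1,4,5,6,7}; Y {1,2,4,7,8}->{2,4,7,8}
So after all 3 constraints: D(Y) = {2,4,7,8}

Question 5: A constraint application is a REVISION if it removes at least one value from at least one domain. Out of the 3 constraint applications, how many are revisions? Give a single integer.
Constraint 1 (X != Z) on D(X)={5,6,7,8} D(Z)={1,4,5,6,7,8}: no change => not a revision
Constraint 2 (X != Y) on D(X)={5,6,7,8} D(Y)={1,2,4,7,8}: no change => not a revision
Constraint 3 (Z < Y) on D(Z)={1,4,5,6,7,8} D(Y)={1,2,4,7,8}: Z {1,4,5,6,7,8}->{1,4,5,6,7}; Y {1,2,4,7,8}->{2,4,7,8} => REVISION
Total revisions = 1

Answer: 1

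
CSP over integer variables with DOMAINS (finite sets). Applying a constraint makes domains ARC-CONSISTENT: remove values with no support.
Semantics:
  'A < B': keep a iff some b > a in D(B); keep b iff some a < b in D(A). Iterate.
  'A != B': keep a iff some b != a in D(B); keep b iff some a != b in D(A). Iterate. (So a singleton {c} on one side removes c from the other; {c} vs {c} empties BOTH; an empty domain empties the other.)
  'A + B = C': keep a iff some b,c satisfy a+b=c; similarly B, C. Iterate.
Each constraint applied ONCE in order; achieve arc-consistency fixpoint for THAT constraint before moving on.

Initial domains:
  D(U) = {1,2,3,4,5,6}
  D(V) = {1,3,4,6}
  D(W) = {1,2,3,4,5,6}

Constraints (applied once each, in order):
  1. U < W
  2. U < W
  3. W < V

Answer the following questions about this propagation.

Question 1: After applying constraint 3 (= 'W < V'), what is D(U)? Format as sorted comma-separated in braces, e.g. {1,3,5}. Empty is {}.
Constraint 1 (U < W) on D(U)={1,2,3,4,5,6} D(W)={1,2,3,4,5,6}: U {1,2,3,4,5,6}->{1,2,3,4,5}; W {1,2,3,4,5,6}->{2,3,4,5,6}
Constraint 2 (U < W) on D(U)={1,2,3,4,5} D(W)={2,3,4,5,6}: no change
Constraint 3 (W < V) on D(W)={2,3,4,5,6} D(V)={1,3,4,6}: W {2,3,4,5,6}->{2,3,4,5}; V {1,3,4,6}->{3,4,6}
So after constraint 3: D(U) = {1,2,3,4,5}

Answer: {1,2,3,4,5}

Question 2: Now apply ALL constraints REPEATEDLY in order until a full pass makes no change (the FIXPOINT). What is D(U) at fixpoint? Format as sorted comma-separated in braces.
pass 0 (initial): D(U)={1,2,3,4,5,6}
pass 1: U {1,2,3,4,5,6}->{1,2,3,4,5}; V {1,3,4,6}->{3,4,6}; W {1,2,3,4,5,6}->{2,3,4,5}
pass 2: U {1,2,3,4,5}->{1,2,3,4}
pass 3: no change
Fixpoint after 3 passes: D(U) = {1,2,3,4}

Answer: {1,2,3,4}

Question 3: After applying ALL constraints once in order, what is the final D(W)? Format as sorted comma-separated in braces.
Answer: {2,3,4,5}

Derivation:
Constraint 1 (U < W) on D(U)={1,2,3,4,5,6} D(W)={1,2,3,4,5,6}: U {1,2,3,4,5,6}->{1,2,3,4,5}; W {1,2,3,4,5,6}->{2,3,4,5,6}
Constraint 2 (U < W) on D(U)={1,2,3,4,5} D(W)={2,3,4,5,6}: no change
Constraint 3 (W < V) on D(W)={2,3,4,5,6} D(V)={1,3,4,6}: W {2,3,4,5,6}->{2,3,4,5}; V {1,3,4,6}->{3,4,6}
So after all 3 constraints: D(W) = {2,3,4,5}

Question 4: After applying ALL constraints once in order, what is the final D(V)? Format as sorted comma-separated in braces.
Constraint 1 (U < W) on D(U)={1,2,3,4,5,6} D(W)={1,2,3,4,5,6}: U {1,2,3,4,5,6}->{1,2,3,4,5}; W {1,2,3,4,5,6}->{2,3,4,5,6}
Constraint 2 (U < W) on D(U)={1,2,3,4,5} D(W)={2,3,4,5,6}: no change
Constraint 3 (W < V) on D(W)={2,3,4,5,6} D(V)={1,3,4,6}: W {2,3,4,5,6}->{2,3,4,5}; V {1,3,4,6}->{3,4,6}
So after all 3 constraints: D(V) = {3,4,6}

Answer: {3,4,6}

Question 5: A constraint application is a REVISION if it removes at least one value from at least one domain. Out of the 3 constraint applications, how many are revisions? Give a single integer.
Answer: 2

Derivation:
Constraint 1 (U < W) on D(U)={1,2,3,4,5,6} D(W)={1,2,3,4,5,6}: U {1,2,3,4,5,6}->{1,2,3,4,5}; W {1,2,3,4,5,6}->{2,3,4,5,6} => REVISION
Constraint 2 (U < W) on D(U)={1,2,3,4,5} D(W)={2,3,4,5,6}: no change => not a revision
Constraint 3 (W < V) on D(W)={2,3,4,5,6} D(V)={1,3,4,6}: W {2,3,4,5,6}->{2,3,4,5}; V {1,3,4,6}->{3,4,6} => REVISION
Total revisions = 2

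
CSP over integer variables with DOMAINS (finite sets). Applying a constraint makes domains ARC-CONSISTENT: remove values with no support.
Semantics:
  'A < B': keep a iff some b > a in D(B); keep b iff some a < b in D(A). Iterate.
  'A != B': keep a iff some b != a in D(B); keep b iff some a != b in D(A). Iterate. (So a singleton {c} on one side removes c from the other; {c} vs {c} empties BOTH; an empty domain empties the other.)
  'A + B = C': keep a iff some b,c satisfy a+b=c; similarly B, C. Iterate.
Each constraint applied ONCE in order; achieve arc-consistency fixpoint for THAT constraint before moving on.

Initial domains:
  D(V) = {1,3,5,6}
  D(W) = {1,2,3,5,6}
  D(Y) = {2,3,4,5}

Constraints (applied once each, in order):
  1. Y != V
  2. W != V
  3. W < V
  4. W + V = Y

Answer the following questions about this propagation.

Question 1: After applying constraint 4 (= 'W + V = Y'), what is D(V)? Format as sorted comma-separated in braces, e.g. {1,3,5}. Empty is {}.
Constraint 1 (Y != V) on D(Y)={2,3,4,5} D(V)={1,3,5,6}: no change
Constraint 2 (W != V) on D(W)={1,2,3,5,6} D(V)={1,3,5,6}: no change
Constraint 3 (W < V) on D(W)={1,2,3,5,6} D(V)={1,3,5,6}: W {1,2,3,5,6}->{1,2,3,5}; V {1,3,5,6}->{3,5,6}
Constraint 4 (W + V = Y) on D(W)={1,2,3,5} D(V)={3,5,6} D(Y)={2,3,4,5}: W {1,2,3,5}->{1,2}; V {3,5,6}->{3}; Y {2,3,4,5}->{4,5}
So after constraint 4: D(V) = {3}

Answer: {3}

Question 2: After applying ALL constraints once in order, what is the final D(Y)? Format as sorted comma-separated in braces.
Constraint 1 (Y != V) on D(Y)={2,3,4,5} D(V)={1,3,5,6}: no change
Constraint 2 (W != V) on D(W)={1,2,3,5,6} D(V)={1,3,5,6}: no change
Constraint 3 (W < V) on D(W)={1,2,3,5,6} D(V)={1,3,5,6}: W {1,2,3,5,6}->{1,2,3,5}; V {1,3,5,6}->{3,5,6}
Constraint 4 (W + V = Y) on D(W)={1,2,3,5} D(V)={3,5,6} D(Y)={2,3,4,5}: W {1,2,3,5}->{1,2}; V {3,5,6}->{3}; Y {2,3,4,5}->{4,5}
So after all 4 constraints: D(Y) = {4,5}

Answer: {4,5}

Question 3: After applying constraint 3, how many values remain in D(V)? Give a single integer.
Constraint 1 (Y != V) on D(Y)={2,3,4,5} D(V)={1,3,5,6}: no change
Constraint 2 (W != V) on D(W)={1,2,3,5,6} D(V)={1,3,5,6}: no change
Constraint 3 (W < V) on D(W)={1,2,3,5,6} D(V)={1,3,5,6}: W {1,2,3,5,6}->{1,2,3,5}; V {1,3,5,6}->{3,5,6}
So after constraint 3: D(V)={3,5,6}, size = 3

Answer: 3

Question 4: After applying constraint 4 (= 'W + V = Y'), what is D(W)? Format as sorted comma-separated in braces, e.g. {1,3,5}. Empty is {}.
Answer: {1,2}

Derivation:
Constraint 1 (Y != V) on D(Y)={2,3,4,5} D(V)={1,3,5,6}: no change
Constraint 2 (W != V) on D(W)={1,2,3,5,6} D(V)={1,3,5,6}: no change
Constraint 3 (W < V) on D(W)={1,2,3,5,6} D(V)={1,3,5,6}: W {1,2,3,5,6}->{1,2,3,5}; V {1,3,5,6}->{3,5,6}
Constraint 4 (W + V = Y) on D(W)={1,2,3,5} D(V)={3,5,6} D(Y)={2,3,4,5}: W {1,2,3,5}->{1,2}; V {3,5,6}->{3}; Y {2,3,4,5}->{4,5}
So after constraint 4: D(W) = {1,2}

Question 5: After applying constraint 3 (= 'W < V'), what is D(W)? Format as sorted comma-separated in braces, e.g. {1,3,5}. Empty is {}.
Answer: {1,2,3,5}

Derivation:
Constraint 1 (Y != V) on D(Y)={2,3,4,5} D(V)={1,3,5,6}: no change
Constraint 2 (W != V) on D(W)={1,2,3,5,6} D(V)={1,3,5,6}: no change
Constraint 3 (W < V) on D(W)={1,2,3,5,6} D(V)={1,3,5,6}: W {1,2,3,5,6}->{1,2,3,5}; V {1,3,5,6}->{3,5,6}
So after constraint 3: D(W) = {1,2,3,5}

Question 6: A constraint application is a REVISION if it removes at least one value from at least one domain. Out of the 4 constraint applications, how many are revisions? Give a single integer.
Constraint 1 (Y != V) on D(Y)={2,3,4,5} D(V)={1,3,5,6}: no change => not a revision
Constraint 2 (W != V) on D(W)={1,2,3,5,6} D(V)={1,3,5,6}: no change => not a revision
Constraint 3 (W < V) on D(W)={1,2,3,5,6} D(V)={1,3,5,6}: W {1,2,3,5,6}->{1,2,3,5}; V {1,3,5,6}->{3,5,6} => REVISION
Constraint 4 (W + V = Y) on D(W)={1,2,3,5} D(V)={3,5,6} D(Y)={2,3,4,5}: W {1,2,3,5}->{1,2}; V {3,5,6}->{3}; Y {2,3,4,5}->{4,5} => REVISION
Total revisions = 2

Answer: 2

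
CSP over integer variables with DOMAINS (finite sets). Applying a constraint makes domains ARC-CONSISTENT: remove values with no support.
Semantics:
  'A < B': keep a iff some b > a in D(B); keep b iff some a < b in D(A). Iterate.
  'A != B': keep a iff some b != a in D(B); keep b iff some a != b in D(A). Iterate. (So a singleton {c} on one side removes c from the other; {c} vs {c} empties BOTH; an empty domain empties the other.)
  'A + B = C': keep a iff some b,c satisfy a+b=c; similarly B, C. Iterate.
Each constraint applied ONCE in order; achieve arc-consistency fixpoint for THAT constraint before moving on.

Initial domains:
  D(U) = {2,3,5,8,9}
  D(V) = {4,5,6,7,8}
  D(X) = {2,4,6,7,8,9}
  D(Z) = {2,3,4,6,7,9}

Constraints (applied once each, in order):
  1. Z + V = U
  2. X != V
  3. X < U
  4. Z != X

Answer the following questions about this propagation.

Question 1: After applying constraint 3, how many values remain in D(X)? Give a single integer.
Answer: 5

Derivation:
Constraint 1 (Z + V = U) on D(Z)={2,3,4,6,7,9} D(V)={4,5,6,7,8} D(U)={2,3,5,8,9}: Z {2,3,4,6,7,9}->{2,3,4}; V {4,5,6,7,8}->{4,5,6,7}; U {2,3,5,8,9}->{8,9}
Constraint 2 (X != V) on D(X)={2,4,6,7,8,9} D(V)={4,5,6,7}: no change
Constraint 3 (X < U) on D(X)={2,4,6,7,8,9} D(U)={8,9}: X {2,4,6,7,8,9}->{2,4,6,7,8}
So after constraint 3: D(X)={2,4,6,7,8}, size = 5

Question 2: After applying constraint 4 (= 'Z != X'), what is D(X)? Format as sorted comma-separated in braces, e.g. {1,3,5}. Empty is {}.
Constraint 1 (Z + V = U) on D(Z)={2,3,4,6,7,9} D(V)={4,5,6,7,8} D(U)={2,3,5,8,9}: Z {2,3,4,6,7,9}->{2,3,4}; V {4,5,6,7,8}->{4,5,6,7}; U {2,3,5,8,9}->{8,9}
Constraint 2 (X != V) on D(X)={2,4,6,7,8,9} D(V)={4,5,6,7}: no change
Constraint 3 (X < U) on D(X)={2,4,6,7,8,9} D(U)={8,9}: X {2,4,6,7,8,9}->{2,4,6,7,8}
Constraint 4 (Z != X) on D(Z)={2,3,4} D(X)={2,4,6,7,8}: no change
So after constraint 4: D(X) = {2,4,6,7,8}

Answer: {2,4,6,7,8}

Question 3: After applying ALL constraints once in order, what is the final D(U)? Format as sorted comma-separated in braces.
Constraint 1 (Z + V = U) on D(Z)={2,3,4,6,7,9} D(V)={4,5,6,7,8} D(U)={2,3,5,8,9}: Z {2,3,4,6,7,9}->{2,3,4}; V {4,5,6,7,8}->{4,5,6,7}; U {2,3,5,8,9}->{8,9}
Constraint 2 (X != V) on D(X)={2,4,6,7,8,9} D(V)={4,5,6,7}: no change
Constraint 3 (X < U) on D(X)={2,4,6,7,8,9} D(U)={8,9}: X {2,4,6,7,8,9}->{2,4,6,7,8}
Constraint 4 (Z != X) on D(Z)={2,3,4} D(X)={2,4,6,7,8}: no change
So after all 4 constraints: D(U) = {8,9}

Answer: {8,9}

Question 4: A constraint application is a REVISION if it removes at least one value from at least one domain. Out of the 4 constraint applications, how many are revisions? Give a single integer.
Answer: 2

Derivation:
Constraint 1 (Z + V = U) on D(Z)={2,3,4,6,7,9} D(V)={4,5,6,7,8} D(U)={2,3,5,8,9}: Z {2,3,4,6,7,9}->{2,3,4}; V {4,5,6,7,8}->{4,5,6,7}; U {2,3,5,8,9}->{8,9} => REVISION
Constraint 2 (X != V) on D(X)={2,4,6,7,8,9} D(V)={4,5,6,7}: no change => not a revision
Constraint 3 (X < U) on D(X)={2,4,6,7,8,9} D(U)={8,9}: X {2,4,6,7,8,9}->{2,4,6,7,8} => REVISION
Constraint 4 (Z != X) on D(Z)={2,3,4} D(X)={2,4,6,7,8}: no change => not a revision
Total revisions = 2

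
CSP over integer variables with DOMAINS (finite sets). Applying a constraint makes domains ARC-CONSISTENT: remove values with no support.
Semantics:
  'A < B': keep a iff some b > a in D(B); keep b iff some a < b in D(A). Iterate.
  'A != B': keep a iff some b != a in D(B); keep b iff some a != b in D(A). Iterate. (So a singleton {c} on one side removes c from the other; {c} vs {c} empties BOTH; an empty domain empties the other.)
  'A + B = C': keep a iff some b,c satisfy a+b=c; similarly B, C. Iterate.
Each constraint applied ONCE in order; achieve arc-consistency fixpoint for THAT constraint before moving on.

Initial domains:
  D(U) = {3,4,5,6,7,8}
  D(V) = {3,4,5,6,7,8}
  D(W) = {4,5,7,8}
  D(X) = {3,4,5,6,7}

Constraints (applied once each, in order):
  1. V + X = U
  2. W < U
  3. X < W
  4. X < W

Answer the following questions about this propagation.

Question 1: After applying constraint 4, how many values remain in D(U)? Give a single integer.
Constraint 1 (V + X = U) on D(V)={3,4,5,6,7,8} D(X)={3,4,5,6,7} D(U)={3,4,5,6,7,8}: V {3,4,5,6,7,8}->{3,4,5}; X {3,4,5,6,7}->{3,4,5}; U {3,4,5,6,7,8}->{6,7,8}
Constraint 2 (W < U) on D(W)={4,5,7,8} D(U)={6,7,8}: W {4,5,7,8}->{4,5,7}
Constraint 3 (X < W) on D(X)={3,4,5} D(W)={4,5,7}: no change
Constraint 4 (X < W) on D(X)={3,4,5} D(W)={4,5,7}: no change
So after constraint 4: D(U)={6,7,8}, size = 3

Answer: 3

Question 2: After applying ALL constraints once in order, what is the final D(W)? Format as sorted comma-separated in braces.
Constraint 1 (V + X = U) on D(V)={3,4,5,6,7,8} D(X)={3,4,5,6,7} D(U)={3,4,5,6,7,8}: V {3,4,5,6,7,8}->{3,4,5}; X {3,4,5,6,7}->{3,4,5}; U {3,4,5,6,7,8}->{6,7,8}
Constraint 2 (W < U) on D(W)={4,5,7,8} D(U)={6,7,8}: W {4,5,7,8}->{4,5,7}
Constraint 3 (X < W) on D(X)={3,4,5} D(W)={4,5,7}: no change
Constraint 4 (X < W) on D(X)={3,4,5} D(W)={4,5,7}: no change
So after all 4 constraints: D(W) = {4,5,7}

Answer: {4,5,7}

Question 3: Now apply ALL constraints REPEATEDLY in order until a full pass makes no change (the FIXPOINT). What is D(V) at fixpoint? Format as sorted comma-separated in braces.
pass 0 (initial): D(V)={3,4,5,6,7,8}
pass 1: U {3,4,5,6,7,8}->{6,7,8}; V {3,4,5,6,7,8}->{3,4,5}; W {4,5,7,8}->{4,5,7}; X {3,4,5,6,7}->{3,4,5}
pass 2: no change
Fixpoint after 2 passes: D(V) = {3,4,5}

Answer: {3,4,5}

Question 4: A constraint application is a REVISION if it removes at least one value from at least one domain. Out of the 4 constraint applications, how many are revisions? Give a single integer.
Constraint 1 (V + X = U) on D(V)={3,4,5,6,7,8} D(X)={3,4,5,6,7} D(U)={3,4,5,6,7,8}: V {3,4,5,6,7,8}->{3,4,5}; X {3,4,5,6,7}->{3,4,5}; U {3,4,5,6,7,8}->{6,7,8} => REVISION
Constraint 2 (W < U) on D(W)={4,5,7,8} D(U)={6,7,8}: W {4,5,7,8}->{4,5,7} => REVISION
Constraint 3 (X < W) on D(X)={3,4,5} D(W)={4,5,7}: no change => not a revision
Constraint 4 (X < W) on D(X)={3,4,5} D(W)={4,5,7}: no change => not a revision
Total revisions = 2

Answer: 2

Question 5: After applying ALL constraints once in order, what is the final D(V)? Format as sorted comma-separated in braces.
Constraint 1 (V + X = U) on D(V)={3,4,5,6,7,8} D(X)={3,4,5,6,7} D(U)={3,4,5,6,7,8}: V {3,4,5,6,7,8}->{3,4,5}; X {3,4,5,6,7}->{3,4,5}; U {3,4,5,6,7,8}->{6,7,8}
Constraint 2 (W < U) on D(W)={4,5,7,8} D(U)={6,7,8}: W {4,5,7,8}->{4,5,7}
Constraint 3 (X < W) on D(X)={3,4,5} D(W)={4,5,7}: no change
Constraint 4 (X < W) on D(X)={3,4,5} D(W)={4,5,7}: no change
So after all 4 constraints: D(V) = {3,4,5}

Answer: {3,4,5}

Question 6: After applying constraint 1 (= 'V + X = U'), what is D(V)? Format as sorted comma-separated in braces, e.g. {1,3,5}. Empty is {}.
Constraint 1 (V + X = U) on D(V)={3,4,5,6,7,8} D(X)={3,4,5,6,7} D(U)={3,4,5,6,7,8}: V {3,4,5,6,7,8}->{3,4,5}; X {3,4,5,6,7}->{3,4,5}; U {3,4,5,6,7,8}->{6,7,8}
So after constraint 1: D(V) = {3,4,5}

Answer: {3,4,5}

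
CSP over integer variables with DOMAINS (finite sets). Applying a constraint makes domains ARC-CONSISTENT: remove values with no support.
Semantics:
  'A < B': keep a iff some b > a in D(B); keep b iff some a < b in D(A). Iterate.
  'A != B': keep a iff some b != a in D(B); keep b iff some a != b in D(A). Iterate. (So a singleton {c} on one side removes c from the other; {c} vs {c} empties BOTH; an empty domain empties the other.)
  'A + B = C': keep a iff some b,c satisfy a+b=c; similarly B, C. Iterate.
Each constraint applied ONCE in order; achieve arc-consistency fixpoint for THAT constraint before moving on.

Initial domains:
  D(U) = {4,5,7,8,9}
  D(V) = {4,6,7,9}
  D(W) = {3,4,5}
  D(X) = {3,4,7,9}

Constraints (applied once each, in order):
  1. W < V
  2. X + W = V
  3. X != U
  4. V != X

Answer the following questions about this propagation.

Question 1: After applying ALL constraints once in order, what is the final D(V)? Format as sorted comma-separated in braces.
Constraint 1 (W < V) on D(W)={3,4,5} D(V)={4,6,7,9}: no change
Constraint 2 (X + W = V) on D(X)={3,4,7,9} D(W)={3,4,5} D(V)={4,6,7,9}: X {3,4,7,9}->{3,4}; V {4,6,7,9}->{6,7,9}
Constraint 3 (X != U) on D(X)={3,4} D(U)={4,5,7,8,9}: no change
Constraint 4 (V != X) on D(V)={6,7,9} D(X)={3,4}: no change
So after all 4 constraints: D(V) = {6,7,9}

Answer: {6,7,9}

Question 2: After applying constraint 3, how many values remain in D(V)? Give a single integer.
Constraint 1 (W < V) on D(W)={3,4,5} D(V)={4,6,7,9}: no change
Constraint 2 (X + W = V) on D(X)={3,4,7,9} D(W)={3,4,5} D(V)={4,6,7,9}: X {3,4,7,9}->{3,4}; V {4,6,7,9}->{6,7,9}
Constraint 3 (X != U) on D(X)={3,4} D(U)={4,5,7,8,9}: no change
So after constraint 3: D(V)={6,7,9}, size = 3

Answer: 3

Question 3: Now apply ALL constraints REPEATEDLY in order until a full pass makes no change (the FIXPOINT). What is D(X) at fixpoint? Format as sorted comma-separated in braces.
pass 0 (initial): D(X)={3,4,7,9}
pass 1: V {4,6,7,9}->{6,7,9}; X {3,4,7,9}->{3,4}
pass 2: no change
Fixpoint after 2 passes: D(X) = {3,4}

Answer: {3,4}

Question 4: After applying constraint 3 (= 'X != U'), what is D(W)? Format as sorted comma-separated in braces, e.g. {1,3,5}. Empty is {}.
Answer: {3,4,5}

Derivation:
Constraint 1 (W < V) on D(W)={3,4,5} D(V)={4,6,7,9}: no change
Constraint 2 (X + W = V) on D(X)={3,4,7,9} D(W)={3,4,5} D(V)={4,6,7,9}: X {3,4,7,9}->{3,4}; V {4,6,7,9}->{6,7,9}
Constraint 3 (X != U) on D(X)={3,4} D(U)={4,5,7,8,9}: no change
So after constraint 3: D(W) = {3,4,5}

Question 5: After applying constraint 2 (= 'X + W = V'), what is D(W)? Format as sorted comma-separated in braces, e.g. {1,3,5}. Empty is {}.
Constraint 1 (W < V) on D(W)={3,4,5} D(V)={4,6,7,9}: no change
Constraint 2 (X + W = V) on D(X)={3,4,7,9} D(W)={3,4,5} D(V)={4,6,7,9}: X {3,4,7,9}->{3,4}; V {4,6,7,9}->{6,7,9}
So after constraint 2: D(W) = {3,4,5}

Answer: {3,4,5}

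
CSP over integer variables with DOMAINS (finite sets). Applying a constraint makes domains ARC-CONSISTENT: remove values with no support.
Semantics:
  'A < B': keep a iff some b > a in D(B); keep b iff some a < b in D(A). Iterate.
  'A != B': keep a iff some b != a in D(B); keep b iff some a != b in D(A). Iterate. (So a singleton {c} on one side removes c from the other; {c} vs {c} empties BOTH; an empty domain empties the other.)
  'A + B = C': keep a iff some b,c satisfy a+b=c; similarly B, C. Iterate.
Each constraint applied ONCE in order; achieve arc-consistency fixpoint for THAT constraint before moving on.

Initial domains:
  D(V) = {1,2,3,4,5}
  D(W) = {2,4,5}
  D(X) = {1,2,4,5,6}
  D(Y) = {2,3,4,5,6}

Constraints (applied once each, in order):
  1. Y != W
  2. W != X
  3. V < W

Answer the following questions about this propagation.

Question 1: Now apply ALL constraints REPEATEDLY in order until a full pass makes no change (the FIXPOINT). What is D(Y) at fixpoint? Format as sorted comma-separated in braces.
Answer: {2,3,4,5,6}

Derivation:
pass 0 (initial): D(Y)={2,3,4,5,6}
pass 1: V {1,2,3,4,5}->{1,2,3,4}
pass 2: no change
Fixpoint after 2 passes: D(Y) = {2,3,4,5,6}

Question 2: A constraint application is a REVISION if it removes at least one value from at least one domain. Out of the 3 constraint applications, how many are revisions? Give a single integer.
Answer: 1

Derivation:
Constraint 1 (Y != W) on D(Y)={2,3,4,5,6} D(W)={2,4,5}: no change => not a revision
Constraint 2 (W != X) on D(W)={2,4,5} D(X)={1,2,4,5,6}: no change => not a revision
Constraint 3 (V < W) on D(V)={1,2,3,4,5} D(W)={2,4,5}: V {1,2,3,4,5}->{1,2,3,4} => REVISION
Total revisions = 1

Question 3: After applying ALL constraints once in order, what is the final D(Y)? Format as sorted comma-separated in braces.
Answer: {2,3,4,5,6}

Derivation:
Constraint 1 (Y != W) on D(Y)={2,3,4,5,6} D(W)={2,4,5}: no change
Constraint 2 (W != X) on D(W)={2,4,5} D(X)={1,2,4,5,6}: no change
Constraint 3 (V < W) on D(V)={1,2,3,4,5} D(W)={2,4,5}: V {1,2,3,4,5}->{1,2,3,4}
So after all 3 constraints: D(Y) = {2,3,4,5,6}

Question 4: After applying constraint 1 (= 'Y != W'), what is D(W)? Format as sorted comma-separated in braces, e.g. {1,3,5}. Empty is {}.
Answer: {2,4,5}

Derivation:
Constraint 1 (Y != W) on D(Y)={2,3,4,5,6} D(W)={2,4,5}: no change
So after constraint 1: D(W) = {2,4,5}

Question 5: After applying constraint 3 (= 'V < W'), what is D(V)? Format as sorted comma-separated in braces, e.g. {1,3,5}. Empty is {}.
Constraint 1 (Y != W) on D(Y)={2,3,4,5,6} D(W)={2,4,5}: no change
Constraint 2 (W != X) on D(W)={2,4,5} D(X)={1,2,4,5,6}: no change
Constraint 3 (V < W) on D(V)={1,2,3,4,5} D(W)={2,4,5}: V {1,2,3,4,5}->{1,2,3,4}
So after constraint 3: D(V) = {1,2,3,4}

Answer: {1,2,3,4}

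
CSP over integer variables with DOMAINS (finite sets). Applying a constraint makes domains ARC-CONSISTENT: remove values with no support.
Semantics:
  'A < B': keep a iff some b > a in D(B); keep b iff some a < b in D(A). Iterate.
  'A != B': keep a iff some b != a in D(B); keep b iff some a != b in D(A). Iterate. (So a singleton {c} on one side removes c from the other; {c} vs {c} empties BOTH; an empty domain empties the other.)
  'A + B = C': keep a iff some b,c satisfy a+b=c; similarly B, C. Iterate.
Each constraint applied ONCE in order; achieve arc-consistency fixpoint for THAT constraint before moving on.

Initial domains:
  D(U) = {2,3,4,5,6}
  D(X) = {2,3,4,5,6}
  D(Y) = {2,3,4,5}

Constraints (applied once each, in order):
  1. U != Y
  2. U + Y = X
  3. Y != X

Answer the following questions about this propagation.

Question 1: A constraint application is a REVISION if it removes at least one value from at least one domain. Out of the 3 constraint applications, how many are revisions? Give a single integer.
Constraint 1 (U != Y) on D(U)={2,3,4,5,6} D(Y)={2,3,4,5}: no change => not a revision
Constraint 2 (U + Y = X) on D(U)={2,3,4,5,6} D(Y)={2,3,4,5} D(X)={2,3,4,5,6}: U {2,3,4,5,6}->{2,3,4}; Y {2,3,4,5}->{2,3,4}; X {2,3,4,5,6}->{4,5,6} => REVISION
Constraint 3 (Y != X) on D(Y)={2,3,4} D(X)={4,5,6}: no change => not a revision
Total revisions = 1

Answer: 1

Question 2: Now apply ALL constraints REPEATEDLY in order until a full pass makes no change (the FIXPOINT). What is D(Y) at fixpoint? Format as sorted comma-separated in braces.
Answer: {2,3,4}

Derivation:
pass 0 (initial): D(Y)={2,3,4,5}
pass 1: U {2,3,4,5,6}->{2,3,4}; X {2,3,4,5,6}->{4,5,6}; Y {2,3,4,5}->{2,3,4}
pass 2: no change
Fixpoint after 2 passes: D(Y) = {2,3,4}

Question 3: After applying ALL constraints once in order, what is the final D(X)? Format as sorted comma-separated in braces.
Constraint 1 (U != Y) on D(U)={2,3,4,5,6} D(Y)={2,3,4,5}: no change
Constraint 2 (U + Y = X) on D(U)={2,3,4,5,6} D(Y)={2,3,4,5} D(X)={2,3,4,5,6}: U {2,3,4,5,6}->{2,3,4}; Y {2,3,4,5}->{2,3,4}; X {2,3,4,5,6}->{4,5,6}
Constraint 3 (Y != X) on D(Y)={2,3,4} D(X)={4,5,6}: no change
So after all 3 constraints: D(X) = {4,5,6}

Answer: {4,5,6}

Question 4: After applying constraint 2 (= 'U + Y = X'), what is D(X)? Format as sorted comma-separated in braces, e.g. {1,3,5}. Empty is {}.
Answer: {4,5,6}

Derivation:
Constraint 1 (U != Y) on D(U)={2,3,4,5,6} D(Y)={2,3,4,5}: no change
Constraint 2 (U + Y = X) on D(U)={2,3,4,5,6} D(Y)={2,3,4,5} D(X)={2,3,4,5,6}: U {2,3,4,5,6}->{2,3,4}; Y {2,3,4,5}->{2,3,4}; X {2,3,4,5,6}->{4,5,6}
So after constraint 2: D(X) = {4,5,6}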